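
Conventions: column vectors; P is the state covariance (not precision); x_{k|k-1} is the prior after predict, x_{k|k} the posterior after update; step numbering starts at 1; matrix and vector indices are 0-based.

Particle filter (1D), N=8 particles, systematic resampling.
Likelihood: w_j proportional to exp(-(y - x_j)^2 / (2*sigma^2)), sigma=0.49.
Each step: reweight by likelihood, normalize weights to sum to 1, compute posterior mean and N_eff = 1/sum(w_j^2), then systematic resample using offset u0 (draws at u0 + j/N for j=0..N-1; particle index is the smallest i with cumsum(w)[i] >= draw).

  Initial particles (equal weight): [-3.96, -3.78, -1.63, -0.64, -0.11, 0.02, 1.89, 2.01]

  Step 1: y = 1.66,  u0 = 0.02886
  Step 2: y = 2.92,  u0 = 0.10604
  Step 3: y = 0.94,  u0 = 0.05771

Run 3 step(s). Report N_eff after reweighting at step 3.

N_eff = 7.5394

step 1: w=[0.0000, 0.0000, 0.0000, 0.0000, 0.0009, 0.0022, 0.5345, 0.4624]  mean=1.9396  Neff=2.0019  idx=[6, 6, 6, 6, 6, 7, 7, 7]
step 2: w=[0.1013, 0.1013, 0.1013, 0.1013, 0.1013, 0.1645, 0.1645, 0.1645]  mean=1.9492  Neff=7.5478  idx=[1, 2, 3, 4, 5, 6, 7, 7]
step 3: w=[0.1559, 0.1559, 0.1559, 0.1559, 0.0941, 0.0941, 0.0941, 0.0941]  mean=1.9352  Neff=7.5394  idx=[0, 1, 1, 2, 3, 4, 5, 7]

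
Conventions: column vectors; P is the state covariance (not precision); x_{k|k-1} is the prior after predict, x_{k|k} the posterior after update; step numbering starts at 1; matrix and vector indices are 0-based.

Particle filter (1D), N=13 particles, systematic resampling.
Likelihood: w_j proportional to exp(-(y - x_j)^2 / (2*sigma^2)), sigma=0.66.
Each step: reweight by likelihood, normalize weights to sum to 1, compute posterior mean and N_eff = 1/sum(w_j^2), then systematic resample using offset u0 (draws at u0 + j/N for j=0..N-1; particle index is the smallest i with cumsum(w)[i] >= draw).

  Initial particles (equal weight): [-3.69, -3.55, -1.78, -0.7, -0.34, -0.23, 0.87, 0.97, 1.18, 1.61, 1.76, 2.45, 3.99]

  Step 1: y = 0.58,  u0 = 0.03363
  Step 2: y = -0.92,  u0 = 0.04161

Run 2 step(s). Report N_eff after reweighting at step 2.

step 1: w=[0.0000, 0.0000, 0.0004, 0.0388, 0.0963, 0.1199, 0.2311, 0.2137, 0.1684, 0.0753, 0.0515, 0.0046, 0.0000]  mean=0.7419  Neff=6.2140  idx=[3, 4, 5, 6, 6, 6, 7, 7, 7, 8, 8, 9, 10]
step 2: w=[0.4036, 0.2900, 0.2470, 0.0108, 0.0108, 0.0108, 0.0071, 0.0071, 0.0071, 0.0027, 0.0027, 0.0003, 0.0001]  mean=-0.3822  Neff=3.2411  idx=[0, 0, 0, 0, 0, 1, 1, 1, 1, 2, 2, 2, 5]

N_eff = 3.2411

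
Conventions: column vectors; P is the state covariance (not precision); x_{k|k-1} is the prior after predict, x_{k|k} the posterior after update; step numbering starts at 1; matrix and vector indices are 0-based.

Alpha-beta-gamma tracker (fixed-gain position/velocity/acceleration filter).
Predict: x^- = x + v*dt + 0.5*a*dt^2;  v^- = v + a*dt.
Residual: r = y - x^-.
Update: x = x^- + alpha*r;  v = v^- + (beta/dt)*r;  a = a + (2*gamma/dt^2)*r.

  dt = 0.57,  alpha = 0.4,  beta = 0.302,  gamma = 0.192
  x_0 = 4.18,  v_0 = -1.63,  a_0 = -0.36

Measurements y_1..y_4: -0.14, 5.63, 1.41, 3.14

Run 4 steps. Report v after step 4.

step 1: x_pred=3.1924  r=-3.3324  x^+=1.8595  v^+=-3.6008  a^+=-4.2986
step 2: x_pred=-0.8913  r=6.5213  x^+=1.7172  v^+=-2.5958  a^+=3.4090
step 3: x_pred=0.7914  r=0.6186  x^+=1.0388  v^+=-0.3250  a^+=4.1401
step 4: x_pred=1.5261  r=1.6139  x^+=2.1717  v^+=2.8900  a^+=6.0475

v_post = 2.8900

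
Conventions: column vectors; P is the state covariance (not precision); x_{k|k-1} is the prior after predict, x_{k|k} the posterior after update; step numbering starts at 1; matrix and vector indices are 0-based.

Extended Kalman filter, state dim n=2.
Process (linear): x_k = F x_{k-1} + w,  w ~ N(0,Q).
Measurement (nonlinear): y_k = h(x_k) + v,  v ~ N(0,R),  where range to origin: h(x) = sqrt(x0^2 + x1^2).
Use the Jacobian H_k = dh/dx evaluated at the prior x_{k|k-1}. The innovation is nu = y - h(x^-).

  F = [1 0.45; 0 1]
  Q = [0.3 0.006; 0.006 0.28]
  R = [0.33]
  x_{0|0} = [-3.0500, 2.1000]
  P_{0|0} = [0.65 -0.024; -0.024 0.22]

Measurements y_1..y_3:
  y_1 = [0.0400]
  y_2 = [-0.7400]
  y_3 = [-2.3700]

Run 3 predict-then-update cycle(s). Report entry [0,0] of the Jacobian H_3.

H_jac[0,0] = -1.0000

step 1: x^-=[-2.1050, 2.1000]  P^-=[0.9729 0.0810; 0.0810 0.5000]  H_jac=[-0.7079 0.7063]  S=[0.9860]  K=[-0.6405; 0.3000]  nu=[-2.9334]  x^+=[-0.2261, 1.2201]  P^+=[0.5684 0.2705; 0.2705 0.4113]
step 2: x^-=[0.3230, 1.2201]  P^-=[1.1951 0.4615; 0.4615 0.6913]  H_jac=[0.2559 0.9667]  S=[1.2826]  K=[0.5863; 0.6131]  nu=[-2.0021]  x^+=[-0.8508, -0.0074]  P^+=[0.7542 0.0005; 0.0005 0.2092]
step 3: x^-=[-0.8542, -0.0074]  P^-=[1.0970 0.1006; 0.1006 0.4892]  H_jac=[-1.0000 -0.0087]  S=[1.4287]  K=[-0.7684; -0.0734]  nu=[-3.2242]  x^+=[1.6234, 0.2292]  P^+=[0.2534 0.0200; 0.0200 0.4815]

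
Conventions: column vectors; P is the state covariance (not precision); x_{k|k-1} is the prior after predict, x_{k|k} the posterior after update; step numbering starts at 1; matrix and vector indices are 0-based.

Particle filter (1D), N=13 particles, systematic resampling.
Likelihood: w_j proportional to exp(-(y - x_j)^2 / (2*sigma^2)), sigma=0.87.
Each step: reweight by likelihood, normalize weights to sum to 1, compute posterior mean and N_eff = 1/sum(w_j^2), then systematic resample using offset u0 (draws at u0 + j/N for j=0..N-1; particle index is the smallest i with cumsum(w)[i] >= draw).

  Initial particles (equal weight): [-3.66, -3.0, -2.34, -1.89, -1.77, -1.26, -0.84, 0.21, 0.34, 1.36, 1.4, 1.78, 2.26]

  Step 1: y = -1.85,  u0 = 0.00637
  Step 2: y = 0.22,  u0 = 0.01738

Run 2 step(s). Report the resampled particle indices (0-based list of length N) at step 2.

step 1: w=[0.0240, 0.0872, 0.1782, 0.2086, 0.2079, 0.1659, 0.1064, 0.0127, 0.0088, 0.0002, 0.0002, 0.0000, 0.0000]  mean=-1.8205  Neff=6.0341  idx=[0, 1, 2, 2, 3, 3, 3, 4, 4, 4, 5, 5, 6]
step 2: w=[0.0000, 0.0008, 0.0097, 0.0097, 0.0391, 0.0391, 0.0391, 0.0541, 0.0541, 0.0541, 0.1741, 0.1741, 0.3522]  mean=-1.2912  Neff=5.0468  idx=[3, 5, 7, 9, 10, 10, 11, 11, 11, 12, 12, 12, 12]

resampled_idx = [3, 5, 7, 9, 10, 10, 11, 11, 11, 12, 12, 12, 12]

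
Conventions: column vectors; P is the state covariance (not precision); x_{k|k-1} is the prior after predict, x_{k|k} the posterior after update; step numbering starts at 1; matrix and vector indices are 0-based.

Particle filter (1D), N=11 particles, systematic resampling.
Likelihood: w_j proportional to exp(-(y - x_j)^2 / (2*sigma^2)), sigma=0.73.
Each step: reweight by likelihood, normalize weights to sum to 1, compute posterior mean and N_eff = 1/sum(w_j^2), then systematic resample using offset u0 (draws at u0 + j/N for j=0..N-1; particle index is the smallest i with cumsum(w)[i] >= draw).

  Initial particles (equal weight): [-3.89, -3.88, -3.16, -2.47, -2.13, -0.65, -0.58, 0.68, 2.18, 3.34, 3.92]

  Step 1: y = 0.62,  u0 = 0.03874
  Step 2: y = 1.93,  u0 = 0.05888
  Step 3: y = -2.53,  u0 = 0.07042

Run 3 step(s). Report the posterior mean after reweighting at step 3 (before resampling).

step 1: w=[0.0000, 0.0000, 0.0000, 0.0001, 0.0005, 0.1394, 0.1639, 0.6309, 0.0645, 0.0006, 0.0000]  mean=0.3848  Neff=2.2296  idx=[5, 5, 6, 7, 7, 7, 7, 7, 7, 7, 8]
step 2: w=[0.0008, 0.0008, 0.0011, 0.0900, 0.0900, 0.0900, 0.0900, 0.0900, 0.0900, 0.0900, 0.3676]  mean=1.2280  Neff=5.2139  idx=[3, 4, 5, 6, 7, 8, 9, 10, 10, 10, 10]
step 3: w=[0.1429, 0.1429, 0.1429, 0.1429, 0.1429, 0.1429, 0.1429, 0.0000, 0.0000, 0.0000, 0.0000]  mean=0.6800  Neff=7.0001  idx=[0, 1, 1, 2, 3, 3, 4, 4, 5, 6, 6]

post_mean = 0.6800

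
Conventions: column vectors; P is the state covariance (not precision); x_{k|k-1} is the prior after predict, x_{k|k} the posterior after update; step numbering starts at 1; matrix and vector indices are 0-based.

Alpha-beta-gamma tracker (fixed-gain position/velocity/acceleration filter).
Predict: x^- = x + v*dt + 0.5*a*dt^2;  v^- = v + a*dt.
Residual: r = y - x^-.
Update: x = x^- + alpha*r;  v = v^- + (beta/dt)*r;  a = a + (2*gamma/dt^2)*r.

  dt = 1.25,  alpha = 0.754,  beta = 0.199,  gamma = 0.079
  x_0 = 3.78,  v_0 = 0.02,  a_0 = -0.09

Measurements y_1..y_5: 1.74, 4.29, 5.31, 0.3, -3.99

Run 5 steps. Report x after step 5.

x_post = -2.8526

step 1: x_pred=3.7347  r=-1.9947  x^+=2.2307  v^+=-0.4101  a^+=-0.2917
step 2: x_pred=1.4902  r=2.7998  x^+=3.6013  v^+=-0.3290  a^+=-0.0086
step 3: x_pred=3.1833  r=2.1267  x^+=4.7868  v^+=-0.0011  a^+=0.2065
step 4: x_pred=4.9467  r=-4.6467  x^+=1.4431  v^+=-0.4828  a^+=-0.2634
step 5: x_pred=0.6338  r=-4.6238  x^+=-2.8526  v^+=-1.5482  a^+=-0.7310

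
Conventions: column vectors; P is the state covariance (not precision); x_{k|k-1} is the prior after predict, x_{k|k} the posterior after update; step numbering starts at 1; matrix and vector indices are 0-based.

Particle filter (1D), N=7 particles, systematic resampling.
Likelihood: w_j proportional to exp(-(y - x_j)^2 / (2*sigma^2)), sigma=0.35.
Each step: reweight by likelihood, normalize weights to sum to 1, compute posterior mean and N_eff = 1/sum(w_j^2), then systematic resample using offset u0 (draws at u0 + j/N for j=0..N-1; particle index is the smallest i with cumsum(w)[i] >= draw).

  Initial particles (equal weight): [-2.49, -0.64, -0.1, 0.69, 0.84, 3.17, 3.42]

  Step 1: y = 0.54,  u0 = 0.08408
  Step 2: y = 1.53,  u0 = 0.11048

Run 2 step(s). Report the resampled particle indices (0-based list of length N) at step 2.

resampled_idx = [2, 3, 4, 5, 5, 6, 6]

step 1: w=[0.0000, 0.0019, 0.1046, 0.5079, 0.3856, 0.0000, 0.0000]  mean=0.6627  Neff=2.3947  idx=[2, 3, 3, 3, 4, 4, 4]
step 2: w=[0.0000, 0.0939, 0.0939, 0.0939, 0.2395, 0.2395, 0.2395]  mean=0.7977  Neff=5.0387  idx=[2, 3, 4, 5, 5, 6, 6]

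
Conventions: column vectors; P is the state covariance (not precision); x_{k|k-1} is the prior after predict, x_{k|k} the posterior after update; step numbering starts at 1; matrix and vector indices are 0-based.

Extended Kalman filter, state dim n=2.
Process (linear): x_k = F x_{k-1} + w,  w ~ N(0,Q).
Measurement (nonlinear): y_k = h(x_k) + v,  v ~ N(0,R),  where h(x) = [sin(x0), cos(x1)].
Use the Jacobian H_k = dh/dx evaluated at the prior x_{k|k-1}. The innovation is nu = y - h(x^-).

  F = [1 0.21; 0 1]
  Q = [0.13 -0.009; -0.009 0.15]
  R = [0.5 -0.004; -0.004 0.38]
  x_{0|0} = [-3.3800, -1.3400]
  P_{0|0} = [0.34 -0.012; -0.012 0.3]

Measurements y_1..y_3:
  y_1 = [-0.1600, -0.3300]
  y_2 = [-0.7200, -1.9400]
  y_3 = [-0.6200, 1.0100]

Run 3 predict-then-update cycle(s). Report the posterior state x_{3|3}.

step 1: x^-=[-3.6614, -1.3400]  P^-=[0.4782 0.0420; 0.0420 0.4500]  H_jac=[-0.8679 0.0000; 0.0000 0.9735]  S=[0.8602 -0.0395; -0.0395 0.8065]  K=[-0.4812 0.0271; -0.0175 0.5423]  nu=[-0.6567, -0.5588]  x^+=[-3.3605, -1.6316]  P^+=[0.2774 0.0126; 0.0126 0.2118]
step 2: x^-=[-3.7032, -1.6316]  P^-=[0.4220 0.0480; 0.0480 0.3618]  H_jac=[-0.8464 0.0000; 0.0000 0.9982]  S=[0.8023 -0.0446; -0.0446 0.7404]  K=[-0.4431 0.0381; -0.0237 0.4863]  nu=[-1.2525, -1.8793]  x^+=[-3.2198, -2.5158]  P^+=[0.2619 0.0163; 0.0163 0.1852]
step 3: x^-=[-3.7481, -2.5158]  P^-=[0.4069 0.0462; 0.0462 0.3352]  H_jac=[-0.8216 0.0000; 0.0000 0.5858]  S=[0.7747 -0.0262; -0.0262 0.4950]  K=[-0.4305 0.0318; -0.0356 0.3948]  nu=[-1.1900, 1.8205]  x^+=[-3.1779, -1.7547]  P^+=[0.2621 0.0236; 0.0236 0.2563]

x_post = [-3.1779, -1.7547]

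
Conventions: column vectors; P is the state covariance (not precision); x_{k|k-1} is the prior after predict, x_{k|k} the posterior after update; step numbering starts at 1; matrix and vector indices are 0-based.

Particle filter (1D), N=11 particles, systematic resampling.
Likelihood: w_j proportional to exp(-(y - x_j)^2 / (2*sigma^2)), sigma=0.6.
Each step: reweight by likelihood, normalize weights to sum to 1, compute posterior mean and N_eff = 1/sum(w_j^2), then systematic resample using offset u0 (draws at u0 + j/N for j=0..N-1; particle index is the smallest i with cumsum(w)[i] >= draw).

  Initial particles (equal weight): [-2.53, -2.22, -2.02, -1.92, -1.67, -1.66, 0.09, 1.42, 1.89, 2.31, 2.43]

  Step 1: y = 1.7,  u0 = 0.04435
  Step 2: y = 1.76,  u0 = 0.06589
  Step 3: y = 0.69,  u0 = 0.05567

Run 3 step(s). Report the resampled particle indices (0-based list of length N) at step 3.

step 1: w=[0.0000, 0.0000, 0.0000, 0.0000, 0.0000, 0.0000, 0.0093, 0.3041, 0.3225, 0.2023, 0.1618]  mean=1.9027  Neff=3.7921  idx=[7, 7, 7, 8, 8, 8, 8, 9, 9, 10, 10]
step 2: w=[0.0963, 0.0963, 0.0963, 0.1104, 0.1104, 0.1104, 0.1104, 0.0742, 0.0742, 0.0606, 0.0606]  mean=1.8821  Neff=10.5365  idx=[0, 1, 2, 3, 4, 5, 5, 6, 7, 9, 10]
step 3: w=[0.2205, 0.2205, 0.2205, 0.0625, 0.0625, 0.0625, 0.0625, 0.0625, 0.0121, 0.0069, 0.0069]  mean=1.5917  Neff=6.0379  idx=[0, 0, 1, 1, 1, 2, 2, 3, 4, 6, 7]

resampled_idx = [0, 0, 1, 1, 1, 2, 2, 3, 4, 6, 7]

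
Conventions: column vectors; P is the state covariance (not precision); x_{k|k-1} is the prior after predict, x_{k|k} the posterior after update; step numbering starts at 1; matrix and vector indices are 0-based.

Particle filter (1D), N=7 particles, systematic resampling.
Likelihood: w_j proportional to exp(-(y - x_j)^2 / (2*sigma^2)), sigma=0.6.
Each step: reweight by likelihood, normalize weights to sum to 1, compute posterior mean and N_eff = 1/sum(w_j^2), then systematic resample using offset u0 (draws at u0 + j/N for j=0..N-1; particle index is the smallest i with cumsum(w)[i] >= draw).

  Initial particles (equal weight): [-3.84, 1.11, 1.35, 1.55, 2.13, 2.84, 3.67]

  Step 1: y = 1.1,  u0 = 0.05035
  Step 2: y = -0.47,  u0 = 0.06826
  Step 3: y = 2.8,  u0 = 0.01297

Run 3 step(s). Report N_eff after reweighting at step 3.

N_eff = 5.3907

step 1: w=[0.0000, 0.3429, 0.3145, 0.2589, 0.0786, 0.0051, 0.0000]  mean=1.3885  Neff=3.4518  idx=[1, 1, 1, 2, 2, 3, 3]
step 2: w=[0.2587, 0.2587, 0.2587, 0.0833, 0.0833, 0.0287, 0.0287]  mean=1.1752  Neff=4.6234  idx=[0, 0, 1, 1, 2, 3, 4]
step 3: w=[0.0935, 0.0935, 0.0935, 0.0935, 0.0935, 0.2663, 0.2663]  mean=1.2378  Neff=5.3907  idx=[0, 1, 3, 4, 5, 5, 6]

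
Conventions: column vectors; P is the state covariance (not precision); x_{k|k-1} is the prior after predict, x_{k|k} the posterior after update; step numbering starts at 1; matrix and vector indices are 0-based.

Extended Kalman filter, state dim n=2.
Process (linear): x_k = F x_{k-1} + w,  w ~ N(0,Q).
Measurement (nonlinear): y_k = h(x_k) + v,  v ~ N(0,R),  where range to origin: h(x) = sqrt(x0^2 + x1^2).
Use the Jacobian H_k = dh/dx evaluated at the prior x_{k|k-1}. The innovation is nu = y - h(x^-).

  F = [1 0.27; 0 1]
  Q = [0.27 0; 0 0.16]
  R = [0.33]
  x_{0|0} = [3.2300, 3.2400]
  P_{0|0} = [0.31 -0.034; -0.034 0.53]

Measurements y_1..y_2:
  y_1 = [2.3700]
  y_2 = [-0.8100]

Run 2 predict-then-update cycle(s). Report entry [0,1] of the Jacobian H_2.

H_jac[0,1] = 0.5079

step 1: x^-=[4.1048, 3.2400]  P^-=[0.6003 0.1091; 0.1091 0.6900]  H_jac=[0.7849 0.6196]  S=[1.0708]  K=[0.5031; 0.4792]  nu=[-2.8594]  x^+=[2.6661, 1.8698]  P^+=[0.3292 -0.1491; -0.1491 0.4441]
step 2: x^-=[3.1709, 1.8698]  P^-=[0.5511 -0.0292; -0.0292 0.6041]  H_jac=[0.8614 0.5079]  S=[0.8692]  K=[0.5291; 0.3241]  nu=[-4.4912]  x^+=[0.7948, 0.4142]  P^+=[0.3078 -0.1782; -0.1782 0.5128]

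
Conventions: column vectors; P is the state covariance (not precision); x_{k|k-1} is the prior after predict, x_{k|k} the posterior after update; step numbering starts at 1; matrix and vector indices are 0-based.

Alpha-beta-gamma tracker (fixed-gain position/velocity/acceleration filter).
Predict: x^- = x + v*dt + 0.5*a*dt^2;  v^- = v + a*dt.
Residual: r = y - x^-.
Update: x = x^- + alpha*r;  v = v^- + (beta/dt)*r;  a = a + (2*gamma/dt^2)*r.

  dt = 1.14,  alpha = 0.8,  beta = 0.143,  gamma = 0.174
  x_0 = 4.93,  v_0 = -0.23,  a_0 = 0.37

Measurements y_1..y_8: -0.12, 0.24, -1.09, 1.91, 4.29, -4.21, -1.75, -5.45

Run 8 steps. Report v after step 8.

step 1: x_pred=4.9082  r=-5.0282  x^+=0.8856  v^+=-0.4389  a^+=-0.9764
step 2: x_pred=-0.2492  r=0.4892  x^+=0.1422  v^+=-1.4907  a^+=-0.8454
step 3: x_pred=-2.1066  r=1.0166  x^+=-1.2933  v^+=-2.3270  a^+=-0.5732
step 4: x_pred=-4.3185  r=6.2285  x^+=0.6643  v^+=-2.1991  a^+=1.0946
step 5: x_pred=-1.1314  r=5.4214  x^+=3.2057  v^+=-0.2712  a^+=2.5464
step 6: x_pred=4.5512  r=-8.7612  x^+=-2.4578  v^+=1.5327  a^+=0.2003
step 7: x_pred=-0.5804  r=-1.1696  x^+=-1.5161  v^+=1.6143  a^+=-0.1129
step 8: x_pred=0.2509  r=-5.7009  x^+=-4.3098  v^+=0.7705  a^+=-1.6394

v_post = 0.7705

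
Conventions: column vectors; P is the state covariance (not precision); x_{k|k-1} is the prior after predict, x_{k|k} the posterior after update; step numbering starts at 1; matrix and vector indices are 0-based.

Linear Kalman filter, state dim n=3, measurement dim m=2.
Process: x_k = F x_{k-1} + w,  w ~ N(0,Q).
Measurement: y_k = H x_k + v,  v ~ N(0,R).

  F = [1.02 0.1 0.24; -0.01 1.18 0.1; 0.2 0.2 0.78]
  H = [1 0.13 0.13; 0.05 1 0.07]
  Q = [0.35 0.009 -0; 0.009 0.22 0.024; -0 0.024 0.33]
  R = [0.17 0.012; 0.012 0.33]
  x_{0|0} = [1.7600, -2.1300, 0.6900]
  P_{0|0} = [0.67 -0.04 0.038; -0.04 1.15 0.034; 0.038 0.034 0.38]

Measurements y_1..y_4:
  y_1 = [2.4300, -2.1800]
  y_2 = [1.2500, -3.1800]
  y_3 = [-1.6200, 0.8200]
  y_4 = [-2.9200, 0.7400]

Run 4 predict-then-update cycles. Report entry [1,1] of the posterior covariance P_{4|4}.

P_post[1,1] = 0.1970

step 1: x^-=[1.7478, -2.4620, 0.4642]  P^-=[1.0925 0.1126 0.2582; 0.1126 1.8340 0.3468; 0.2582 0.3468 0.6533]  S=[1.4127 0.4924; 0.4924 2.2316]  K=[0.8434 -0.1030; -0.0116 0.8378; 0.2291 0.1311]  nu=[0.9419, 0.1621]  x^+=[2.5255, -2.3371, 0.7012]  P^+=[0.1495 -0.0294 -0.0274; -0.0294 0.2770 0.0116; -0.0274 0.0116 0.5112]
step 2: x^-=[2.5106, -2.7129, 0.5847]  P^-=[0.5189 0.0177 0.1035; 0.0177 0.6143 0.1326; 0.1035 0.1326 0.6508]  S=[0.7463 0.1679; 0.1679 0.9699]  K=[0.7332 -0.0745; 0.0093 0.6423; 0.2420 0.1472]  nu=[-0.9839, -0.6336]  x^+=[1.8364, -3.1290, 0.2533]  P^+=[0.1307 -0.0200 -0.0334; -0.0200 0.2122 0.0130; -0.0334 0.0130 0.5741]
step 3: x^-=[1.6210, -3.6852, -0.0609]  P^-=[0.5013 0.0229 0.1073; 0.0229 0.5248 0.1257; 0.1073 0.1257 0.6850]  S=[0.7299 0.1603; 0.1603 0.8800]  K=[0.7252 -0.0690; 0.0144 0.6050; 0.2571 0.1566]  nu=[-2.7540, 4.4285]  x^+=[-0.6819, -1.0458, -0.0754]  P^+=[0.1293 -0.0181 -0.0346; -0.0181 0.1997 0.0143; -0.0346 0.0143 0.6023]
step 4: x^-=[-0.8182, -1.2347, -0.4044]  P^-=[0.5013 0.0247 0.1117; 0.0247 0.5080 0.1267; 0.1117 0.1267 0.7018]  S=[0.7315 0.1605; 0.1605 0.8637]  K=[0.7245 -0.0680; 0.0155 0.5970; 0.2647 0.1608]  nu=[-1.8887, 2.0439]  x^+=[-2.3255, -0.0439, -0.5755]  P^+=[0.1292 -0.0178 -0.0349; -0.0178 0.1970 0.0150; -0.0349 0.0150 0.6146]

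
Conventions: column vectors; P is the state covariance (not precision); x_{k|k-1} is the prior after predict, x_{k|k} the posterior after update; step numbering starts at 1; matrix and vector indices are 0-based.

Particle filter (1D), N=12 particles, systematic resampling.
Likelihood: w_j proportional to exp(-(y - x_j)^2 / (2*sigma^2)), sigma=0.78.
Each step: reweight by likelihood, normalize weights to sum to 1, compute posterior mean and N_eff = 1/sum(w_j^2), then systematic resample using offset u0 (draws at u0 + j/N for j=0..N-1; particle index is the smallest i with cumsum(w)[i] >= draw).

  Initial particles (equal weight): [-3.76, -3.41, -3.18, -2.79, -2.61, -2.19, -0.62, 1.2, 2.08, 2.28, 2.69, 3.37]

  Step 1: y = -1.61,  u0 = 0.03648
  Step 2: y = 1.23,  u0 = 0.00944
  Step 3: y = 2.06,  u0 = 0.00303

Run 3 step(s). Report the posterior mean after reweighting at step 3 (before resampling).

post_mean = -0.6200

step 1: w=[0.0102, 0.0319, 0.0603, 0.1455, 0.2008, 0.3465, 0.2041, 0.0007, 0.0000, 0.0000, 0.0000, 0.0000]  mean=-2.1533  Neff=4.3864  idx=[1, 3, 3, 4, 4, 5, 5, 5, 5, 5, 6, 6]
step 2: w=[0.0000, 0.0000, 0.0000, 0.0000, 0.0000, 0.0006, 0.0006, 0.0006, 0.0006, 0.0006, 0.4986, 0.4986]  mean=-0.6246  Neff=2.0116  idx=[10, 10, 10, 10, 10, 10, 11, 11, 11, 11, 11, 11]
step 3: w=[0.0833, 0.0833, 0.0833, 0.0833, 0.0833, 0.0833, 0.0833, 0.0833, 0.0833, 0.0833, 0.0833, 0.0833]  mean=-0.6200  Neff=12.0000  idx=[0, 1, 2, 3, 4, 5, 6, 7, 8, 9, 10, 11]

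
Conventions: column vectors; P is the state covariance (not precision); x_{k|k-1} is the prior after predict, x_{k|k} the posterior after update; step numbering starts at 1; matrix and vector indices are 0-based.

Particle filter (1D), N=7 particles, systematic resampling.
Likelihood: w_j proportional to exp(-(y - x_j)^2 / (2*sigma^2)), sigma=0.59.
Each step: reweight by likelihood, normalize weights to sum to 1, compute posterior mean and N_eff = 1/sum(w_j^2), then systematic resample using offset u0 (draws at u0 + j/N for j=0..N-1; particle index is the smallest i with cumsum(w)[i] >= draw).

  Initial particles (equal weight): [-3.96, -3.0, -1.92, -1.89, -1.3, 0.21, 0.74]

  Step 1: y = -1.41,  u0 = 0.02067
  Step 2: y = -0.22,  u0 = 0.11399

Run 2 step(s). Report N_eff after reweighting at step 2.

N_eff = 3.7282

step 1: w=[0.0000, 0.0109, 0.2820, 0.2943, 0.4027, 0.0095, 0.0005]  mean=-1.6517  Neff=3.0433  idx=[2, 2, 3, 3, 4, 4, 4]
step 2: w=[0.0250, 0.0250, 0.0289, 0.0289, 0.2974, 0.2974, 0.2974]  mean=-1.3651  Neff=3.7282  idx=[4, 4, 4, 5, 5, 6, 6]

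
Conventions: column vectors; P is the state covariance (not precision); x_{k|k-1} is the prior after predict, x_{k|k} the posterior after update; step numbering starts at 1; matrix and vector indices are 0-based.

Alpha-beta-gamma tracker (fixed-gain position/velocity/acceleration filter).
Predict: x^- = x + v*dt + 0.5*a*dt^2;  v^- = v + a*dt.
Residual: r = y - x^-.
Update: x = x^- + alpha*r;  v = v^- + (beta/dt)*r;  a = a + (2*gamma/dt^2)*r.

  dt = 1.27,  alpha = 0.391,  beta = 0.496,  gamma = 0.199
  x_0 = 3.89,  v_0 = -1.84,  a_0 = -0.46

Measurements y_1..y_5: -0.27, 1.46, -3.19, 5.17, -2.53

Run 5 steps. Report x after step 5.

x_post = 2.7997

step 1: x_pred=1.1822  r=-1.4522  x^+=0.6144  v^+=-2.9914  a^+=-0.8184
step 2: x_pred=-3.8446  r=5.3046  x^+=-1.7705  v^+=-1.9590  a^+=0.4906
step 3: x_pred=-3.8627  r=0.6727  x^+=-3.5997  v^+=-1.0732  a^+=0.6566
step 4: x_pred=-4.4331  r=9.6031  x^+=-0.6783  v^+=3.5112  a^+=3.0263
step 5: x_pred=6.2215  r=-8.7515  x^+=2.7997  v^+=3.9367  a^+=0.8667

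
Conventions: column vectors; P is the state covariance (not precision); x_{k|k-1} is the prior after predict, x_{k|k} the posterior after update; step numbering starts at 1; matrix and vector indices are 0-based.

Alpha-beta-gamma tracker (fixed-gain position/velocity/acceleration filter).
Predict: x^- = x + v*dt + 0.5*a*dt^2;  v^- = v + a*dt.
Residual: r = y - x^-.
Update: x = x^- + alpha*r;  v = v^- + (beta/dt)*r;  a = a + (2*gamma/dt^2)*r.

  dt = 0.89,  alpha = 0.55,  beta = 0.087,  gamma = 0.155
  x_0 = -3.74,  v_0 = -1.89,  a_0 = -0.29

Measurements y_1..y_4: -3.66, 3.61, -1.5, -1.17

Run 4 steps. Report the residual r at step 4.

resid = -4.5391

step 1: x_pred=-5.5370  r=1.8770  x^+=-4.5046  v^+=-1.9646  a^+=0.4446
step 2: x_pred=-6.0771  r=9.6871  x^+=-0.7492  v^+=-0.6220  a^+=4.2358
step 3: x_pred=0.3748  r=-1.8748  x^+=-0.6563  v^+=2.9645  a^+=3.5020
step 4: x_pred=3.3691  r=-4.5391  x^+=0.8726  v^+=5.6376  a^+=1.7256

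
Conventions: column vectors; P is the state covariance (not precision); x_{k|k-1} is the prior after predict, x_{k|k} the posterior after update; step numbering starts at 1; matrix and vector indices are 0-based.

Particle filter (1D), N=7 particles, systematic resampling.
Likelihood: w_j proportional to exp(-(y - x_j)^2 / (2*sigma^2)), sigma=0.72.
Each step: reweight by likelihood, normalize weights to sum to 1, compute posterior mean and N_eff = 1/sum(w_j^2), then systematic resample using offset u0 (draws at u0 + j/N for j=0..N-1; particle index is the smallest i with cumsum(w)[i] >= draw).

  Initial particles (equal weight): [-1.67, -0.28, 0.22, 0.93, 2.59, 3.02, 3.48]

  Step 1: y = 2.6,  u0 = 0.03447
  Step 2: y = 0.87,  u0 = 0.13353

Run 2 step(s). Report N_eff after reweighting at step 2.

N_eff = 4.2141

step 1: w=[0.0000, 0.0001, 0.0018, 0.0284, 0.4184, 0.3530, 0.1983]  mean=2.8665  Neff=2.9430  idx=[4, 4, 4, 5, 5, 5, 6]
step 2: w=[0.2757, 0.2757, 0.2757, 0.0554, 0.0554, 0.0554, 0.0067]  mean=2.6674  Neff=4.2141  idx=[0, 1, 1, 2, 2, 3, 5]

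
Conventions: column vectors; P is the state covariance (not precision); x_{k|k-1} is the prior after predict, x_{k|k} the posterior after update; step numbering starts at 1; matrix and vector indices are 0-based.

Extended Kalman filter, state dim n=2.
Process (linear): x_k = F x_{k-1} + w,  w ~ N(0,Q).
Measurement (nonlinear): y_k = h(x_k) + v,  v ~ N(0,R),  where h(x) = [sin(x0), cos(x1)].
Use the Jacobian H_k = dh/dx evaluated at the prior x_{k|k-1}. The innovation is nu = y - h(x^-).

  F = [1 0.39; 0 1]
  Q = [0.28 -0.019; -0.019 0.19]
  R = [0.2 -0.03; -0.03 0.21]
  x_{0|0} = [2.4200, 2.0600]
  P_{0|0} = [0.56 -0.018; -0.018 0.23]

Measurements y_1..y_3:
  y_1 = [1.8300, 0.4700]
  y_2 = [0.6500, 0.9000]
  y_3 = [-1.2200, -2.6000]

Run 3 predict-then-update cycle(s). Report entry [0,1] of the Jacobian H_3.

H_jac[0,1] = 0.0000

step 1: x^-=[3.2234, 2.0600]  P^-=[0.8609 0.0527; 0.0527 0.4200]  H_jac=[-0.9967 0.0000; 0.0000 -0.8827]  S=[1.0552 0.0164; 0.0164 0.5373]  K=[-0.8122 -0.0618; -0.0391 -0.6889]  nu=[1.9117, 0.9399]  x^+=[1.6125, 1.3378]  P^+=[0.1611 -0.0129; -0.0129 0.1626]
step 2: x^-=[2.1343, 1.3378]  P^-=[0.4558 0.0315; 0.0315 0.3526]  H_jac=[-0.5341 0.0000; 0.0000 -0.9730]  S=[0.3300 -0.0136; -0.0136 0.5438]  K=[-0.7408 -0.0749; -0.0771 -0.6328]  nu=[-0.1954, 0.6691]  x^+=[2.2289, 0.9295]  P^+=[0.2732 -0.0067; -0.0067 0.1342]
step 3: x^-=[2.5914, 0.9295]  P^-=[0.5684 0.0267; 0.0267 0.3242]  H_jac=[-0.8524 0.0000; 0.0000 -0.8013]  S=[0.6130 -0.0118; -0.0118 0.4182]  K=[-0.7918 -0.0734; -0.0491 -0.6226]  nu=[-1.7429, -3.1983]  x^+=[4.2062, 3.0063]  P^+=[0.1832 -0.0104; -0.0104 0.1613]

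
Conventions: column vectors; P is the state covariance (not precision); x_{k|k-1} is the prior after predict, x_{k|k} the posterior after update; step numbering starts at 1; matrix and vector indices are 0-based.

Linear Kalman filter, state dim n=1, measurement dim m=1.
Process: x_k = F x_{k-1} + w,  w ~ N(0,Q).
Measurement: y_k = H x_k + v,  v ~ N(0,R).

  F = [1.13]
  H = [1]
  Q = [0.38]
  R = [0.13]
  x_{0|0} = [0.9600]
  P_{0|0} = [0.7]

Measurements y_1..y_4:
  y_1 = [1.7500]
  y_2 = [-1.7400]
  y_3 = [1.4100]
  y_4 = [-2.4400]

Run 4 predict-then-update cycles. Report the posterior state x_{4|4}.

step 1: x^-=[1.0848]  P^-=[1.2738]  S=[1.4038]  K=[0.9074]  nu=[0.6652]  x^+=[1.6884]  P^+=[0.1180]
step 2: x^-=[1.9079]  P^-=[0.5306]  S=[0.6606]  K=[0.8032]  nu=[-3.6479]  x^+=[-1.0222]  P^+=[0.1044]
step 3: x^-=[-1.1550]  P^-=[0.5133]  S=[0.6433]  K=[0.7979]  nu=[2.5650]  x^+=[0.8917]  P^+=[0.1037]
step 4: x^-=[1.0076]  P^-=[0.5125]  S=[0.6425]  K=[0.7977]  nu=[-3.4476]  x^+=[-1.7424]  P^+=[0.1037]

x_post = [-1.7424]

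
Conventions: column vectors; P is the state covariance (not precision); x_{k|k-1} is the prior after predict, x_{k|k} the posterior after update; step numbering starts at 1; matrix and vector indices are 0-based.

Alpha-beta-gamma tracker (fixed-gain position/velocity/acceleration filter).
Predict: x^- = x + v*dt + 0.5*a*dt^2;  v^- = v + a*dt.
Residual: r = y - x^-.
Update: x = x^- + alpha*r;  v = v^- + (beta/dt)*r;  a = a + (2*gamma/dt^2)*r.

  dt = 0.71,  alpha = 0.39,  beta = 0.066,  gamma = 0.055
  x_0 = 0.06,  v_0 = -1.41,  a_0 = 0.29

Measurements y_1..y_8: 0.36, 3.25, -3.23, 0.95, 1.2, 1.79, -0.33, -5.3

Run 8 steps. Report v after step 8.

step 1: x_pred=-0.8680  r=1.2280  x^+=-0.3891  v^+=-1.0899  a^+=0.5580
step 2: x_pred=-1.0223  r=4.2723  x^+=0.6439  v^+=-0.2966  a^+=1.4902
step 3: x_pred=0.8089  r=-4.0389  x^+=-0.7663  v^+=0.3860  a^+=0.6089
step 4: x_pred=-0.3388  r=1.2888  x^+=0.1638  v^+=0.9381  a^+=0.8901
step 5: x_pred=1.0542  r=0.1458  x^+=1.1111  v^+=1.5836  a^+=0.9219
step 6: x_pred=2.4678  r=-0.6778  x^+=2.2035  v^+=2.1752  a^+=0.7740
step 7: x_pred=3.9430  r=-4.2730  x^+=2.2765  v^+=2.3275  a^+=-0.1584
step 8: x_pred=3.8891  r=-9.1891  x^+=0.3054  v^+=1.3609  a^+=-2.1636

v_post = 1.3609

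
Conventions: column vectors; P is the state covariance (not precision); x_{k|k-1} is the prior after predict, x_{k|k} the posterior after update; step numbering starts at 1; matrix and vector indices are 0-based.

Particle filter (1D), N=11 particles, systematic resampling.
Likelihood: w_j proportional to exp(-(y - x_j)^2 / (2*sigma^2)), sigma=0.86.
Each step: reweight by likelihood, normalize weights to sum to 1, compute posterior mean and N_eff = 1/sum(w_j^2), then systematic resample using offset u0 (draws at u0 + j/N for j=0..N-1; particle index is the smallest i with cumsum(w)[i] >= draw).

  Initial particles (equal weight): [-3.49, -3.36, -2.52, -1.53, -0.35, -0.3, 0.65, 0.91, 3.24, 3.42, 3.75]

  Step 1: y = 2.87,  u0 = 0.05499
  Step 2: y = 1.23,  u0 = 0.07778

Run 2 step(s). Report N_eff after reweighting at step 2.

step 1: w=[0.0000, 0.0000, 0.0000, 0.0000, 0.0004, 0.0005, 0.0147, 0.0306, 0.3749, 0.3352, 0.2437]  mean=3.3122  Neff=3.1899  idx=[8, 8, 8, 8, 8, 9, 9, 9, 10, 10, 10]
step 2: w=[0.1346, 0.1346, 0.1346, 0.1346, 0.1346, 0.0807, 0.0807, 0.0807, 0.0282, 0.0282, 0.0282]  mean=3.3268  Neff=8.8847  idx=[0, 1, 1, 2, 3, 3, 4, 5, 6, 7, 10]

N_eff = 8.8847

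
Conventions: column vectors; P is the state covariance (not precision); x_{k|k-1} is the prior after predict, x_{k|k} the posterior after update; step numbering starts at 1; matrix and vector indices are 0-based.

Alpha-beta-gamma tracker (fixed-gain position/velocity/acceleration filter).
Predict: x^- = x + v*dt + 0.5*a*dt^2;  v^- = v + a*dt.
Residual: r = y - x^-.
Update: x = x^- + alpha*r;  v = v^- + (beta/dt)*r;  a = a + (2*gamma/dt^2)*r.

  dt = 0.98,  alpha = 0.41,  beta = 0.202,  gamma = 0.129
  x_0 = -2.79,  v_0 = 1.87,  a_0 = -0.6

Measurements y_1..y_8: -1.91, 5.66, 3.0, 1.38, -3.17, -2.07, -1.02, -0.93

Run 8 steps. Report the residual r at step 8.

resid = 10.7749

step 1: x_pred=-1.2455  r=-0.6645  x^+=-1.5180  v^+=1.1450  a^+=-0.7785
step 2: x_pred=-0.7697  r=6.4297  x^+=1.8665  v^+=1.7074  a^+=0.9487
step 3: x_pred=3.9953  r=-0.9953  x^+=3.5873  v^+=2.4320  a^+=0.6814
step 4: x_pred=6.2978  r=-4.9178  x^+=4.2815  v^+=2.0861  a^+=-0.6397
step 5: x_pred=6.0186  r=-9.1886  x^+=2.2513  v^+=-0.4349  a^+=-3.1082
step 6: x_pred=0.3326  r=-2.4026  x^+=-0.6525  v^+=-3.9761  a^+=-3.7536
step 7: x_pred=-6.3515  r=5.3315  x^+=-4.1656  v^+=-6.5557  a^+=-2.3213
step 8: x_pred=-11.7049  r=10.7749  x^+=-7.2872  v^+=-6.6097  a^+=0.5732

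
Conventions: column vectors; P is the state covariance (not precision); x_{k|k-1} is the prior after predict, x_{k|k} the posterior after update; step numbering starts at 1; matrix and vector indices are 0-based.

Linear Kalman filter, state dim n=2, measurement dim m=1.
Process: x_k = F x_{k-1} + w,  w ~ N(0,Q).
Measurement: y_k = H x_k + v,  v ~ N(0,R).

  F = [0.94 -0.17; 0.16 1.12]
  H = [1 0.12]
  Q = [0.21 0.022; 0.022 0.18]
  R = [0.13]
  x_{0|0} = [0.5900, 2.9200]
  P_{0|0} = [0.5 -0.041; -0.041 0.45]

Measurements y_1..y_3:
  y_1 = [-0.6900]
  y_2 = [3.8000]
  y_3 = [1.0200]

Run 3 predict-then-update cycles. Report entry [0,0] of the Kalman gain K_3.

step 1: x^-=[0.0582, 3.3648]  P^-=[0.6779 -0.0305; -0.0305 0.7426]  S=[0.8113]  K=[0.8311; 0.0722]  nu=[-1.1520]  x^+=[-0.8992, 3.2816]  P^+=[0.1175 -0.0792; -0.0792 0.7384]
step 2: x^-=[-1.4031, 3.5315]  P^-=[0.3605 -0.1821; -0.1821 1.0808]  S=[0.4624]  K=[0.7325; -0.1134]  nu=[4.7793]  x^+=[2.0975, 2.9894]  P^+=[0.1125 -0.1437; -0.1437 1.0749]
step 3: x^-=[1.4635, 3.6837]  P^-=[0.3864 -0.3131; -0.3131 1.4797]  S=[0.4625]  K=[0.7541; -0.2931]  nu=[-0.8855]  x^+=[0.7957, 3.9433]  P^+=[0.1233 -0.2109; -0.2109 1.4399]

K[0,0] = 0.7541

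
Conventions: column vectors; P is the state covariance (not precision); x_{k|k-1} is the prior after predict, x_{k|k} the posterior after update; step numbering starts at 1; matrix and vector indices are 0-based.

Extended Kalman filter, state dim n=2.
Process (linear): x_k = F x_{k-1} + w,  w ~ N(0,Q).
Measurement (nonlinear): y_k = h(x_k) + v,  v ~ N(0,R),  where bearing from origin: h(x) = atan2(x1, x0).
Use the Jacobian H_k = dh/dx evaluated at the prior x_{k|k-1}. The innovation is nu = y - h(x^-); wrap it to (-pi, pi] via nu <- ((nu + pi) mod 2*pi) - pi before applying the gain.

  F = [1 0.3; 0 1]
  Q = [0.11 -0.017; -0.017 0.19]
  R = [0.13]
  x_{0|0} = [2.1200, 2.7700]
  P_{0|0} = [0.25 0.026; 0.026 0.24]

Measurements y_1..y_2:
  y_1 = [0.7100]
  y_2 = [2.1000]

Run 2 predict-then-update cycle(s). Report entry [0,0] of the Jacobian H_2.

H_jac[0,0] = -0.1254

step 1: x^-=[2.9510, 2.7700]  P^-=[0.3972 0.0810; 0.0810 0.4300]  H_jac=[-0.1691 0.1801]  S=[0.1504]  K=[-0.3496; 0.4240]  nu=[-0.0438]  x^+=[2.9663, 2.7514]  P^+=[0.3788 0.1033; 0.1033 0.4030]
step 2: x^-=[3.7917, 2.7514]  P^-=[0.5871 0.2072; 0.2072 0.5930]  H_jac=[-0.1254 0.1728]  S=[0.1480]  K=[-0.2555; 0.5169]  nu=[1.4723]  x^+=[3.4156, 3.5124]  P^+=[0.5774 0.2267; 0.2267 0.5534]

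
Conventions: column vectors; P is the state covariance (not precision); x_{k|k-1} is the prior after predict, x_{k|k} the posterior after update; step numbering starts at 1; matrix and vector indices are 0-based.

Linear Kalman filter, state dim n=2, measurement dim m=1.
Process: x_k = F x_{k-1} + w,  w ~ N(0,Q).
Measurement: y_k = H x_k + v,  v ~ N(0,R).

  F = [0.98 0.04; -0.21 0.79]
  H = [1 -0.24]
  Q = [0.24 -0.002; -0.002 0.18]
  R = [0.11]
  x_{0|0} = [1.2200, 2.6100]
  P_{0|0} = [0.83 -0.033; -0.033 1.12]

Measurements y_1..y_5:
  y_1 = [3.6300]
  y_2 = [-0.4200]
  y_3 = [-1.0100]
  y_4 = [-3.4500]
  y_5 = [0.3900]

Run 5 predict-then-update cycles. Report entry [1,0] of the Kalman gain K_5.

step 1: x^-=[1.3000, 1.8057]  P^-=[1.0363 -0.1627; -0.1627 0.9265]  S=[1.2778]  K=[0.8416; -0.3013]  nu=[2.7634]  x^+=[3.6256, 0.9730]  P^+=[0.1313 0.1614; 0.1614 0.8105]
step 2: x^-=[3.5920, 0.0073]  P^-=[0.3801 0.1202; 0.1202 0.6381]  S=[0.4691]  K=[0.7487; -0.0703]  nu=[-4.0103]  x^+=[0.5897, 0.2891]  P^+=[0.1171 0.1449; 0.1449 0.6358]
step 3: x^-=[0.5895, 0.1046]  P^-=[0.3649 0.1049; 0.1049 0.5339]  S=[0.4552]  K=[0.7461; -0.0510]  nu=[-1.5744]  x^+=[-0.5852, 0.1848]  P^+=[0.1114 0.1222; 0.1222 0.5327]
step 4: x^-=[-0.5661, 0.2689]  P^-=[0.3574 0.0855; 0.0855 0.4768]  S=[0.4539]  K=[0.7423; -0.0637]  nu=[-2.8193]  x^+=[-2.6590, 0.4486]  P^+=[0.1073 0.1070; 0.1070 0.4750]
step 5: x^-=[-2.5879, 0.9128]  P^-=[0.3522 0.0728; 0.0728 0.4457]  S=[0.4529]  K=[0.7391; -0.0753]  nu=[3.1970]  x^+=[-0.2251, 0.6720]  P^+=[0.1048 0.0981; 0.0981 0.4431]

K[1,0] = -0.0753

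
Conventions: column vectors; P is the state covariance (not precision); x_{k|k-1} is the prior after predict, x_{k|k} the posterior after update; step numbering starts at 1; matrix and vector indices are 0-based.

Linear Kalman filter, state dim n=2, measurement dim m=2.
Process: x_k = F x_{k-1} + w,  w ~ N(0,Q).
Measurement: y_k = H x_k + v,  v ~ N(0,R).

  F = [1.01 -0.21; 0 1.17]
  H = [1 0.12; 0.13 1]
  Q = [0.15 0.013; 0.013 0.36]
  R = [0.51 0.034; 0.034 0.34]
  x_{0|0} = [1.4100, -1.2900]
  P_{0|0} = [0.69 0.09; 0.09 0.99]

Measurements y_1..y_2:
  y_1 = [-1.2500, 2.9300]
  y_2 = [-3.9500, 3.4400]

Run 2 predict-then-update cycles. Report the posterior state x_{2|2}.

step 1: x^-=[1.6950, -1.5093]  P^-=[0.8593 -0.1239; -0.1239 1.7152]  S=[1.3643 0.2257; 0.2257 2.0375]  K=[0.6315 -0.0759; -0.0794 0.8427]  nu=[-2.7639, 4.2189]  x^+=[-0.3709, 2.2654]  P^+=[0.3251 -0.0466; -0.0466 0.2899]
step 2: x^-=[-0.8503, 2.6505]  P^-=[0.5142 -0.1133; -0.1133 0.7568]  S=[1.0079 0.0766; 0.0766 1.0760]  K=[0.5027 -0.0790; -0.0751 0.6950]  nu=[-3.4177, 0.9001]  x^+=[-2.6394, 3.5328]  P^+=[0.2589 -0.0434; -0.0434 0.2394]

x_post = [-2.6394, 3.5328]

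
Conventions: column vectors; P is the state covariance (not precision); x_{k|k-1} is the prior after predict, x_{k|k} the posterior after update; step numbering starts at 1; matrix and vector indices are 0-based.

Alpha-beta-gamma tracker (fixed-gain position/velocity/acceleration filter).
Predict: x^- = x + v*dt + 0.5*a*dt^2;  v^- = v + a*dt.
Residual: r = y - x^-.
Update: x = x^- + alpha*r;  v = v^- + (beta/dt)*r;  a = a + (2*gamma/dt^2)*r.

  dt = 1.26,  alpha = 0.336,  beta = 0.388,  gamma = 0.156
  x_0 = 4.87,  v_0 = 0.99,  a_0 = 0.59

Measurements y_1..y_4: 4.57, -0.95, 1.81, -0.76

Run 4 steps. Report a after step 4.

a_post = -1.0010

step 1: x_pred=6.5857  r=-2.0157  x^+=5.9085  v^+=1.1127  a^+=0.1939
step 2: x_pred=7.4643  r=-8.4143  x^+=4.6371  v^+=-1.2341  a^+=-1.4597
step 3: x_pred=1.9234  r=-0.1134  x^+=1.8853  v^+=-3.1083  a^+=-1.4820
step 4: x_pred=-3.2076  r=2.4476  x^+=-2.3852  v^+=-4.2219  a^+=-1.0010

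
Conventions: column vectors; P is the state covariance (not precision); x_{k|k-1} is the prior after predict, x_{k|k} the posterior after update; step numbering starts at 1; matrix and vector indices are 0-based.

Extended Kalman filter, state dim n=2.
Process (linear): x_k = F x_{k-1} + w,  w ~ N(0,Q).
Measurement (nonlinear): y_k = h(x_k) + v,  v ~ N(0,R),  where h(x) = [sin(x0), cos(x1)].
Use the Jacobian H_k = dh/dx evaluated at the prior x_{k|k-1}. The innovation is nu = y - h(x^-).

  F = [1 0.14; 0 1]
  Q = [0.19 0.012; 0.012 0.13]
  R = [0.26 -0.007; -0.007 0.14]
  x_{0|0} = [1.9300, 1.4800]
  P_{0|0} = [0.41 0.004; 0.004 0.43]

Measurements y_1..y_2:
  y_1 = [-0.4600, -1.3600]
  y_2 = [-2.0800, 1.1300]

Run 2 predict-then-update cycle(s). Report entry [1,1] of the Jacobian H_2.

step 1: x^-=[2.1372, 1.4800]  P^-=[0.6095 0.0762; 0.0762 0.5600]  H_jac=[-0.5366 0.0000; 0.0000 -0.9959]  S=[0.4355 0.0337; 0.0337 0.6954]  K=[-0.7454 -0.0730; -0.0319 -0.8004]  nu=[-1.3038, -1.4507]  x^+=[3.2149, 2.6828]  P^+=[0.3602 0.0050; 0.0050 0.1123]
step 2: x^-=[3.5905, 2.6828]  P^-=[0.5538 0.0327; 0.0327 0.2423]  H_jac=[-0.9009 0.0000; 0.0000 -0.4429]  S=[0.7095 0.0061; 0.0061 0.1875]  K=[-0.7028 -0.0546; -0.0367 -0.5711]  nu=[-1.6460, 2.0266]  x^+=[4.6366, 1.5859]  P^+=[0.2024 0.0062; 0.0062 0.1799]

H_jac[1,1] = -0.4429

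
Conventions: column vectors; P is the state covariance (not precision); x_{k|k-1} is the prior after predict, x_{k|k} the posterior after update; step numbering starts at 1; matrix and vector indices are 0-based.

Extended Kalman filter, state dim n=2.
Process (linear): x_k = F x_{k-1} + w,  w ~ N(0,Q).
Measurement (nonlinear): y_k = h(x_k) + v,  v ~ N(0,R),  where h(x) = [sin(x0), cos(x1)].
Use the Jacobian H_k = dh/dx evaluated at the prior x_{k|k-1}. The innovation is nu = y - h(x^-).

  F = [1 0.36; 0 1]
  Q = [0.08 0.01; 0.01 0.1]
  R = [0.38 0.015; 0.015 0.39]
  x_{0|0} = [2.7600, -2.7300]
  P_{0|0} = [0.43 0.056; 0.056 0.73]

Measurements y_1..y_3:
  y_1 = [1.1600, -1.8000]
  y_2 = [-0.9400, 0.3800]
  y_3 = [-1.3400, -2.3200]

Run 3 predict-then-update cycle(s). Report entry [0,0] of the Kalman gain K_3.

K[0,0] = -0.4684

step 1: x^-=[1.7772, -2.7300]  P^-=[0.6449 0.3288; 0.3288 0.8300]  H_jac=[-0.2049 0.0000; 0.0000 0.4001]  S=[0.4071 -0.0120; -0.0120 0.5228]  K=[-0.3175 0.2443; -0.1470 0.6317]  nu=[0.1812, -0.8835]  x^+=[1.5038, -3.3148]  P^+=[0.5708 0.2263; 0.2263 0.6103]
step 2: x^-=[0.3105, -3.3148]  P^-=[0.8928 0.4560; 0.4560 0.7103]  H_jac=[0.9522 0.0000; 0.0000 -0.1723]  S=[1.1895 -0.0598; -0.0598 0.4111]  K=[0.7103 -0.0878; 0.3526 -0.2464]  nu=[-1.2455, 1.3650]  x^+=[-0.6940, -4.0904]  P^+=[0.2821 0.1368; 0.1368 0.5271]
step 3: x^-=[-2.1666, -4.0904]  P^-=[0.5289 0.3366; 0.3366 0.6271]  H_jac=[-0.5612 0.0000; 0.0000 -0.8127]  S=[0.5466 0.1685; 0.1685 0.8042]  K=[-0.4684 -0.2420; -0.1606 -0.6001]  nu=[-0.5123, -1.7373]  x^+=[-1.5062, -2.9656]  P^+=[0.3237 0.1248; 0.1248 0.2909]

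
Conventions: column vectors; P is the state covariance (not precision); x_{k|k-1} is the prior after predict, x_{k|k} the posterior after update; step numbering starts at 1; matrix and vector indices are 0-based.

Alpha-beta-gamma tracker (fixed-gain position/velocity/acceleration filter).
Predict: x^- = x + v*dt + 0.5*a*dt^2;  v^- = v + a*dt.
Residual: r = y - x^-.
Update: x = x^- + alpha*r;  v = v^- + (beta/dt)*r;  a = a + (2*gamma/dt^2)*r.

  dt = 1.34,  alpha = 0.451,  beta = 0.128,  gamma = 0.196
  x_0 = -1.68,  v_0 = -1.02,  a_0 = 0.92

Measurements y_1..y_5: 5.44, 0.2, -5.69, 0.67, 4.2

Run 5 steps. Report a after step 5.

a_post = -3.0793

step 1: x_pred=-2.2208  r=7.6608  x^+=1.2342  v^+=0.9446  a^+=2.5924
step 2: x_pred=4.8274  r=-4.6274  x^+=2.7405  v^+=3.9764  a^+=1.5822
step 3: x_pred=9.4894  r=-15.1794  x^+=2.6435  v^+=4.6466  a^+=-1.7316
step 4: x_pred=7.3153  r=-6.6453  x^+=4.3183  v^+=1.6915  a^+=-3.1824
step 5: x_pred=3.7278  r=0.4722  x^+=3.9407  v^+=-2.5278  a^+=-3.0793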